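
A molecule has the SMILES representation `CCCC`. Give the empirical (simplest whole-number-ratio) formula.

Atom tally by fragment:
  CH3 → C:1 H:3
  CH2 → C:1 H:2
  CH2 → C:1 H:2
  CH3 → C:1 H:3
Element totals:
  C: 4
  H: 10
Molecular formula: C4H10.
gcd of subscripts = 2; dividing each by 2:
  C: 4/2 = 2
  H: 10/2 = 5

C2H5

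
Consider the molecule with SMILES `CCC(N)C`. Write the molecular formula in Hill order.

Atom tally by fragment:
  CH3 → C:1 H:3
  CH2 → C:1 H:2
  CH(NH2) → C:1 H:3 N:1
  CH3 → C:1 H:3
Element totals:
  C: 4
  H: 11
  N: 1

C4H11N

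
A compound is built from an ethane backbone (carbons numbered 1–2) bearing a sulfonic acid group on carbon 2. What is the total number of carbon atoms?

Atom tally by fragment:
  CH3 → C:1 H:3
  CH2SO3H → C:1 H:3 S:1 O:3
Element totals:
  C: 2
  H: 6
  O: 3
  S: 1

2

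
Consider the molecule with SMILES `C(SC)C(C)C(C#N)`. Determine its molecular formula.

C6H11NS

Atom tally by fragment:
  CH3SCH2 → C:2 H:5 S:1
  CH(CH3) → C:2 H:4
  CH2CN → C:2 H:2 N:1
Element totals:
  C: 6
  H: 11
  N: 1
  S: 1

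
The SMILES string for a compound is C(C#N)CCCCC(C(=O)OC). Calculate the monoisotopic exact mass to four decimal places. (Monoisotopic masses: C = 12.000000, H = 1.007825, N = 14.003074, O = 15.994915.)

169.1103

Atom tally by fragment:
  NCCH2 → C:2 H:2 N:1
  CH2 → C:1 H:2
  CH2 → C:1 H:2
  CH2 → C:1 H:2
  CH2 → C:1 H:2
  CH2COOCH3 → C:3 H:5 O:2
Element totals:
  C: 9
  H: 15
  N: 1
  O: 2
Molecular formula: C9H15NO2.
  M = 9(12.0) + 15(1.007825) + 14.003074 + 2(15.994915)
    = 108.000000 + 15.117375 + 14.003074 + 31.989830 = 169.110279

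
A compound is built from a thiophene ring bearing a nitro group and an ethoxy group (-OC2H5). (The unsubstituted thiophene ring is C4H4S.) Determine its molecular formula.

C6H7NO3S

Atom tally by fragment:
  thiophene ring core → C:4 H:4 S:1
  (− 2 ring H displaced by substituents)
  + NO2 → N:1 O:2
  + OC2H5 → C:2 H:5 O:1
Element totals:
  C: 6
  H: 7
  N: 1
  O: 3
  S: 1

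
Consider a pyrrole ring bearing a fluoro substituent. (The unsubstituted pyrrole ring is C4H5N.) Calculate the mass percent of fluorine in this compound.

Atom tally by fragment:
  pyrrole ring core → C:4 H:5 N:1
  (− 1 ring H displaced by substituents)
  + F → F:1
Element totals:
  C: 4
  H: 4
  F: 1
  N: 1
Molecular formula: C4H4FN.
Molar mass = 85.081 g/mol.
Mass from F: 1 × 18.998 = 18.998 g/mol.
%F = 18.998 / 85.081 × 100 = 22.33%.

22.33%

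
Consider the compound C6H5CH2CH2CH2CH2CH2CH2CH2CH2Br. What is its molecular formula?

Atom tally by fragment:
  C6H5CH2 → C:7 H:7
  CH2 → C:1 H:2
  CH2 → C:1 H:2
  CH2 → C:1 H:2
  CH2 → C:1 H:2
  CH2 → C:1 H:2
  CH2 → C:1 H:2
  CH2Br → C:1 H:2 Br:1
Element totals:
  C: 14
  H: 21
  Br: 1

C14H21Br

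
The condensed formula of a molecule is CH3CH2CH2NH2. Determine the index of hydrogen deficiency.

0

Element totals:
  C: 3
  H: 9
  N: 1
Molecular formula: C3H9N.
DoU = (2C + 2 + N − H − X) / 2 = (2·3 + 2 + 1 − 9 − 0) / 2 = 0.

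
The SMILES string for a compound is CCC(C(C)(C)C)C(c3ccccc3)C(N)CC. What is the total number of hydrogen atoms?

29

Atom tally by fragment:
  CH3 → C:1 H:3
  CH2 → C:1 H:2
  CH(C(CH3)3) → C:5 H:10
  CH(C6H5) → C:7 H:6
  CH(NH2) → C:1 H:3 N:1
  CH2 → C:1 H:2
  CH3 → C:1 H:3
Element totals:
  C: 17
  H: 29
  N: 1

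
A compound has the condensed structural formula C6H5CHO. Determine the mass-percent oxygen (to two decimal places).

15.08%

Element totals:
  C: 7
  H: 6
  O: 1
Molecular formula: C7H6O.
Molar mass = 106.124 g/mol.
Mass from O: 1 × 15.999 = 15.999 g/mol.
%O = 15.999 / 106.124 × 100 = 15.08%.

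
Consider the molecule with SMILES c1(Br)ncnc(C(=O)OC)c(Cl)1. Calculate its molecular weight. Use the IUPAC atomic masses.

Atom tally by fragment:
  pyrimidine ring core → C:4 H:4 N:2
  (− 3 ring H displaced by substituents)
  + Br → Br:1
  + COOCH3 → C:2 H:3 O:2
  + Cl → Cl:1
Element totals:
  C: 6
  H: 4
  Br: 1
  Cl: 1
  N: 2
  O: 2
Molecular formula: C6H4BrClN2O2.
  M = 6(12.011) + 4(1.008) + 79.904 + 35.45 + 2(14.007) + 2(15.999)
    = 72.066 + 4.032 + 79.904 + 35.450 + 28.014 + 31.998 = 251.464

251.46 g/mol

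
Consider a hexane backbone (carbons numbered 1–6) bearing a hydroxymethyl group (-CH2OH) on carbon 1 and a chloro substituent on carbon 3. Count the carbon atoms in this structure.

Atom tally by fragment:
  HOCH2CH2 → C:2 H:5 O:1
  CH2 → C:1 H:2
  CH(Cl) → C:1 H:1 Cl:1
  CH2 → C:1 H:2
  CH2 → C:1 H:2
  CH3 → C:1 H:3
Element totals:
  C: 7
  H: 15
  Cl: 1
  O: 1

7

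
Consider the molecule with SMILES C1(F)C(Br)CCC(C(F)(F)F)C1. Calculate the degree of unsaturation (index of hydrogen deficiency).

1

Atom tally by fragment:
  cyclohexane ring core → C:6 H:12
  (− 3 ring H displaced by substituents)
  + F → F:1
  + Br → Br:1
  + CF3 → C:1 F:3
Element totals:
  C: 7
  H: 9
  Br: 1
  F: 4
Molecular formula: C7H9BrF4.
DoU = (2C + 2 + N − H − X) / 2 = (2·7 + 2 + 0 − 9 − 5) / 2 = 1.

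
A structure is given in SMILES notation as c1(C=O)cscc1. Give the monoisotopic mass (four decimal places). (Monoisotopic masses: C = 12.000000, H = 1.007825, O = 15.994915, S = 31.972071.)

Atom tally by fragment:
  thiophene ring core → C:4 H:4 S:1
  (− 1 ring H displaced by substituents)
  + CHO → C:1 H:1 O:1
Element totals:
  C: 5
  H: 4
  O: 1
  S: 1
Molecular formula: C5H4OS.
  M = 5(12.0) + 4(1.007825) + 15.994915 + 31.972071
    = 60.000000 + 4.031300 + 15.994915 + 31.972071 = 111.998286

111.9983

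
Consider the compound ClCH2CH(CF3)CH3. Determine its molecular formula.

Atom tally by fragment:
  ClCH2 → C:1 H:2 Cl:1
  CH(CF3) → C:2 H:1 F:3
  CH3 → C:1 H:3
Element totals:
  C: 4
  H: 6
  Cl: 1
  F: 3

C4H6ClF3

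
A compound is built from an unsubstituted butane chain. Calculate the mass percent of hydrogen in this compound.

Atom tally by fragment:
  CH3 → C:1 H:3
  CH2 → C:1 H:2
  CH2 → C:1 H:2
  CH3 → C:1 H:3
Element totals:
  C: 4
  H: 10
Molecular formula: C4H10.
Molar mass = 58.124 g/mol.
Mass from H: 10 × 1.008 = 10.080 g/mol.
%H = 10.080 / 58.124 × 100 = 17.34%.

17.34%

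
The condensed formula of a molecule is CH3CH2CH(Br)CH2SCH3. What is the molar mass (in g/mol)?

183.11 g/mol

Atom tally by fragment:
  CH3 → C:1 H:3
  CH2 → C:1 H:2
  CH(Br) → C:1 H:1 Br:1
  CH2SCH3 → C:2 H:5 S:1
Element totals:
  C: 5
  H: 11
  Br: 1
  S: 1
Molecular formula: C5H11BrS.
  M = 5(12.011) + 11(1.008) + 79.904 + 32.06
    = 60.055 + 11.088 + 79.904 + 32.060 = 183.107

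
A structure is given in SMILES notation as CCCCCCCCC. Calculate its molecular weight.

Atom tally by fragment:
  CH3 → C:1 H:3
  CH2 → C:1 H:2
  CH2 → C:1 H:2
  CH2 → C:1 H:2
  CH2 → C:1 H:2
  CH2 → C:1 H:2
  CH2 → C:1 H:2
  CH2 → C:1 H:2
  CH3 → C:1 H:3
Element totals:
  C: 9
  H: 20
Molecular formula: C9H20.
  M = 9(12.011) + 20(1.008)
    = 108.099 + 20.160 = 128.259

128.26 g/mol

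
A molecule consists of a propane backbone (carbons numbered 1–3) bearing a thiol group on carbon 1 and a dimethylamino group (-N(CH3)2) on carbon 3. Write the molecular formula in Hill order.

C5H13NS

Atom tally by fragment:
  HSCH2 → C:1 H:3 S:1
  CH2 → C:1 H:2
  CH2N(CH3)2 → C:3 H:8 N:1
Element totals:
  C: 5
  H: 13
  N: 1
  S: 1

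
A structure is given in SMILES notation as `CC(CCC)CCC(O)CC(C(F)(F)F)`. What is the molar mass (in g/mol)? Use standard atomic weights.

226.28 g/mol

Atom tally by fragment:
  CH3 → C:1 H:3
  CH(CH2CH2CH3) → C:4 H:8
  CH2 → C:1 H:2
  CH2 → C:1 H:2
  CH(OH) → C:1 H:2 O:1
  CH2 → C:1 H:2
  CH2CF3 → C:2 H:2 F:3
Element totals:
  C: 11
  H: 21
  F: 3
  O: 1
Molecular formula: C11H21F3O.
  M = 11(12.011) + 21(1.008) + 3(18.998) + 15.999
    = 132.121 + 21.168 + 56.994 + 15.999 = 226.282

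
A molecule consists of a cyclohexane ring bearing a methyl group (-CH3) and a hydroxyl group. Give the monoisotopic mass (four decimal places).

Atom tally by fragment:
  cyclohexane ring core → C:6 H:12
  (− 2 ring H displaced by substituents)
  + CH3 → C:1 H:3
  + OH → O:1 H:1
Element totals:
  C: 7
  H: 14
  O: 1
Molecular formula: C7H14O.
  M = 7(12.0) + 14(1.007825) + 15.994915
    = 84.000000 + 14.109550 + 15.994915 = 114.104465

114.1045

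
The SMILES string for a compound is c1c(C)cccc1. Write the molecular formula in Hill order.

C7H8

Atom tally by fragment:
  benzene ring core → C:6 H:6
  (− 1 ring H displaced by substituents)
  + CH3 → C:1 H:3
Element totals:
  C: 7
  H: 8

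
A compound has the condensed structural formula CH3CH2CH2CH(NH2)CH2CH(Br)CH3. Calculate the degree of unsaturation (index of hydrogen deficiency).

Element totals:
  C: 7
  H: 16
  Br: 1
  N: 1
Molecular formula: C7H16BrN.
DoU = (2C + 2 + N − H − X) / 2 = (2·7 + 2 + 1 − 16 − 1) / 2 = 0.

0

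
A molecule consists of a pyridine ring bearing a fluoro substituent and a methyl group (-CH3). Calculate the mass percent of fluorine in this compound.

Atom tally by fragment:
  pyridine ring core → C:5 H:5 N:1
  (− 2 ring H displaced by substituents)
  + F → F:1
  + CH3 → C:1 H:3
Element totals:
  C: 6
  H: 6
  F: 1
  N: 1
Molecular formula: C6H6FN.
Molar mass = 111.119 g/mol.
Mass from F: 1 × 18.998 = 18.998 g/mol.
%F = 18.998 / 111.119 × 100 = 17.10%.

17.10%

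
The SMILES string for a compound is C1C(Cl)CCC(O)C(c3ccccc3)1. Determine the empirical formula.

C12H15ClO

Atom tally by fragment:
  cyclohexane ring core → C:6 H:12
  (− 3 ring H displaced by substituents)
  + Cl → Cl:1
  + OH → O:1 H:1
  + C6H5 → C:6 H:5
Element totals:
  C: 12
  H: 15
  Cl: 1
  O: 1
Molecular formula: C12H15ClO.
gcd of subscripts (12, 1, 15, 1) = 1, so the empirical formula equals the molecular formula.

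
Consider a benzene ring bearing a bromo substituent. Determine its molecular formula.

Atom tally by fragment:
  benzene ring core → C:6 H:6
  (− 1 ring H displaced by substituents)
  + Br → Br:1
Element totals:
  C: 6
  H: 5
  Br: 1

C6H5Br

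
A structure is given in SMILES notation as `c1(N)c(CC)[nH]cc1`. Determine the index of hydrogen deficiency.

Atom tally by fragment:
  pyrrole ring core → C:4 H:5 N:1
  (− 2 ring H displaced by substituents)
  + NH2 → N:1 H:2
  + C2H5 → C:2 H:5
Element totals:
  C: 6
  H: 10
  N: 2
Molecular formula: C6H10N2.
DoU = (2C + 2 + N − H − X) / 2 = (2·6 + 2 + 2 − 10 − 0) / 2 = 3.

3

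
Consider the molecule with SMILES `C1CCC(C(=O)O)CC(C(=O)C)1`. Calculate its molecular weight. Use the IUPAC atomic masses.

170.21 g/mol

Atom tally by fragment:
  cyclohexane ring core → C:6 H:12
  (− 2 ring H displaced by substituents)
  + COOH → C:1 H:1 O:2
  + COCH3 → C:2 H:3 O:1
Element totals:
  C: 9
  H: 14
  O: 3
Molecular formula: C9H14O3.
  M = 9(12.011) + 14(1.008) + 3(15.999)
    = 108.099 + 14.112 + 47.997 = 170.208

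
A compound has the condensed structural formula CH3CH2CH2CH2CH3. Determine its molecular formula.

Element totals:
  C: 5
  H: 12

C5H12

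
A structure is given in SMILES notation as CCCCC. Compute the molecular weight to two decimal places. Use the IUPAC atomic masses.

72.15 g/mol

Atom tally by fragment:
  CH3 → C:1 H:3
  CH2 → C:1 H:2
  CH2 → C:1 H:2
  CH2 → C:1 H:2
  CH3 → C:1 H:3
Element totals:
  C: 5
  H: 12
Molecular formula: C5H12.
  M = 5(12.011) + 12(1.008)
    = 60.055 + 12.096 = 72.151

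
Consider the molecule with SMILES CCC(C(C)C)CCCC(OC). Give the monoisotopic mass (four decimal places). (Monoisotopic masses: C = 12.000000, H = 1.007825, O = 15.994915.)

Atom tally by fragment:
  CH3 → C:1 H:3
  CH2 → C:1 H:2
  CH(CH(CH3)2) → C:4 H:8
  CH2 → C:1 H:2
  CH2 → C:1 H:2
  CH2 → C:1 H:2
  CH2OCH3 → C:2 H:5 O:1
Element totals:
  C: 11
  H: 24
  O: 1
Molecular formula: C11H24O.
  M = 11(12.0) + 24(1.007825) + 15.994915
    = 132.000000 + 24.187800 + 15.994915 = 172.182715

172.1827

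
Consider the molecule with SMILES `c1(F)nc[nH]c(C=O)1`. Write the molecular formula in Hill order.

Atom tally by fragment:
  imidazole ring core → C:3 H:4 N:2
  (− 2 ring H displaced by substituents)
  + F → F:1
  + CHO → C:1 H:1 O:1
Element totals:
  C: 4
  H: 3
  F: 1
  N: 2
  O: 1

C4H3FN2O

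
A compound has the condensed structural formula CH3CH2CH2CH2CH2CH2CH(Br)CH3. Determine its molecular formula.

C8H17Br

Element totals:
  C: 8
  H: 17
  Br: 1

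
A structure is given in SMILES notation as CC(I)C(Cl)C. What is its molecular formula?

C4H8ClI

Atom tally by fragment:
  CH3 → C:1 H:3
  CH(I) → C:1 H:1 I:1
  CH(Cl) → C:1 H:1 Cl:1
  CH3 → C:1 H:3
Element totals:
  C: 4
  H: 8
  Cl: 1
  I: 1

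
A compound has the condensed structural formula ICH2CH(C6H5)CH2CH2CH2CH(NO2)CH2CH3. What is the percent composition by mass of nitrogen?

Atom tally by fragment:
  ICH2 → C:1 H:2 I:1
  CH(C6H5) → C:7 H:6
  CH2 → C:1 H:2
  CH2 → C:1 H:2
  CH2 → C:1 H:2
  CH(NO2) → C:1 H:1 N:1 O:2
  CH2 → C:1 H:2
  CH3 → C:1 H:3
Element totals:
  C: 14
  H: 20
  I: 1
  N: 1
  O: 2
Molecular formula: C14H20INO2.
Molar mass = 361.223 g/mol.
Mass from N: 1 × 14.007 = 14.007 g/mol.
%N = 14.007 / 361.223 × 100 = 3.88%.

3.88%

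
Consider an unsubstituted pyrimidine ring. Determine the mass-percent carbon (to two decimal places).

59.99%

Atom tally by fragment:
  pyrimidine ring core → C:4 H:4 N:2
Element totals:
  C: 4
  H: 4
  N: 2
Molecular formula: C4H4N2.
Molar mass = 80.090 g/mol.
Mass from C: 4 × 12.011 = 48.044 g/mol.
%C = 48.044 / 80.090 × 100 = 59.99%.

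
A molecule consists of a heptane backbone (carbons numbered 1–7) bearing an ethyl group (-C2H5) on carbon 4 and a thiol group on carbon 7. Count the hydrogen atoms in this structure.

20

Atom tally by fragment:
  CH3 → C:1 H:3
  CH2 → C:1 H:2
  CH2 → C:1 H:2
  CH(C2H5) → C:3 H:6
  CH2 → C:1 H:2
  CH2 → C:1 H:2
  CH2SH → C:1 H:3 S:1
Element totals:
  C: 9
  H: 20
  S: 1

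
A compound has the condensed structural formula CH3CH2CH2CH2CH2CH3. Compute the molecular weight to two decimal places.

86.18 g/mol

Element totals:
  C: 6
  H: 14
Molecular formula: C6H14.
  M = 6(12.011) + 14(1.008)
    = 72.066 + 14.112 = 86.178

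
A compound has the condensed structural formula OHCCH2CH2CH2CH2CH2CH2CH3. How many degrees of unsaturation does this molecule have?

Element totals:
  C: 8
  H: 16
  O: 1
Molecular formula: C8H16O.
DoU = (2C + 2 + N − H − X) / 2 = (2·8 + 2 + 0 − 16 − 0) / 2 = 1.

1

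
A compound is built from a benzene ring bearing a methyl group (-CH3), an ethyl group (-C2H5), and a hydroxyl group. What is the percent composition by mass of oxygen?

Atom tally by fragment:
  benzene ring core → C:6 H:6
  (− 3 ring H displaced by substituents)
  + CH3 → C:1 H:3
  + C2H5 → C:2 H:5
  + OH → O:1 H:1
Element totals:
  C: 9
  H: 12
  O: 1
Molecular formula: C9H12O.
Molar mass = 136.194 g/mol.
Mass from O: 1 × 15.999 = 15.999 g/mol.
%O = 15.999 / 136.194 × 100 = 11.75%.

11.75%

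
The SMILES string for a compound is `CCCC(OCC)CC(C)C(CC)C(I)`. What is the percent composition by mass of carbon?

47.86%

Atom tally by fragment:
  CH3 → C:1 H:3
  CH2 → C:1 H:2
  CH2 → C:1 H:2
  CH(OC2H5) → C:3 H:6 O:1
  CH2 → C:1 H:2
  CH(CH3) → C:2 H:4
  CH(C2H5) → C:3 H:6
  CH2I → C:1 H:2 I:1
Element totals:
  C: 13
  H: 27
  I: 1
  O: 1
Molecular formula: C13H27IO.
Molar mass = 326.262 g/mol.
Mass from C: 13 × 12.011 = 156.143 g/mol.
%C = 156.143 / 326.262 × 100 = 47.86%.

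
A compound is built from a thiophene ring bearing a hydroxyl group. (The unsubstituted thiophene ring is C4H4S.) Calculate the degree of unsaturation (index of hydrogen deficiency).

Atom tally by fragment:
  thiophene ring core → C:4 H:4 S:1
  (− 1 ring H displaced by substituents)
  + OH → O:1 H:1
Element totals:
  C: 4
  H: 4
  O: 1
  S: 1
Molecular formula: C4H4OS.
DoU = (2C + 2 + N − H − X) / 2 = (2·4 + 2 + 0 − 4 − 0) / 2 = 3.

3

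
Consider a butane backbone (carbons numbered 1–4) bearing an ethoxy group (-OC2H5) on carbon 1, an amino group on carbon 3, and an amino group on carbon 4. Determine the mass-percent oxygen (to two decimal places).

Atom tally by fragment:
  C2H5OCH2 → C:3 H:7 O:1
  CH2 → C:1 H:2
  CH(NH2) → C:1 H:3 N:1
  CH2NH2 → C:1 H:4 N:1
Element totals:
  C: 6
  H: 16
  N: 2
  O: 1
Molecular formula: C6H16N2O.
Molar mass = 132.207 g/mol.
Mass from O: 1 × 15.999 = 15.999 g/mol.
%O = 15.999 / 132.207 × 100 = 12.10%.

12.10%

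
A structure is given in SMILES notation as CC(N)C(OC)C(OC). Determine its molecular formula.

Atom tally by fragment:
  CH3 → C:1 H:3
  CH(NH2) → C:1 H:3 N:1
  CH(OCH3) → C:2 H:4 O:1
  CH2OCH3 → C:2 H:5 O:1
Element totals:
  C: 6
  H: 15
  N: 1
  O: 2

C6H15NO2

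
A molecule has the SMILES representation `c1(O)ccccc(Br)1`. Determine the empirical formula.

Atom tally by fragment:
  benzene ring core → C:6 H:6
  (− 2 ring H displaced by substituents)
  + OH → O:1 H:1
  + Br → Br:1
Element totals:
  C: 6
  H: 5
  Br: 1
  O: 1
Molecular formula: C6H5BrO.
gcd of subscripts (1, 6, 5, 1) = 1, so the empirical formula equals the molecular formula.

C6H5BrO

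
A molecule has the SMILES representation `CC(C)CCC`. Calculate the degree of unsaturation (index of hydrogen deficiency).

0

Atom tally by fragment:
  CH3 → C:1 H:3
  CH(CH3) → C:2 H:4
  CH2 → C:1 H:2
  CH2 → C:1 H:2
  CH3 → C:1 H:3
Element totals:
  C: 6
  H: 14
Molecular formula: C6H14.
DoU = (2C + 2 + N − H − X) / 2 = (2·6 + 2 + 0 − 14 − 0) / 2 = 0.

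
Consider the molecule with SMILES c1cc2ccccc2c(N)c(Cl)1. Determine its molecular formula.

C10H8ClN

Atom tally by fragment:
  naphthalene ring system core → C:10 H:8
  (− 2 ring H displaced by substituents)
  + NH2 → N:1 H:2
  + Cl → Cl:1
Element totals:
  C: 10
  H: 8
  Cl: 1
  N: 1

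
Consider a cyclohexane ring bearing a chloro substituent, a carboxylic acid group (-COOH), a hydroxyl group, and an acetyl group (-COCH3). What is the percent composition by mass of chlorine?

16.07%

Atom tally by fragment:
  cyclohexane ring core → C:6 H:12
  (− 4 ring H displaced by substituents)
  + Cl → Cl:1
  + COOH → C:1 H:1 O:2
  + OH → O:1 H:1
  + COCH3 → C:2 H:3 O:1
Element totals:
  C: 9
  H: 13
  Cl: 1
  O: 4
Molecular formula: C9H13ClO4.
Molar mass = 220.649 g/mol.
Mass from Cl: 1 × 35.45 = 35.450 g/mol.
%Cl = 35.450 / 220.649 × 100 = 16.07%.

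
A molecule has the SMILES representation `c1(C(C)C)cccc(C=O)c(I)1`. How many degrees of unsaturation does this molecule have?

Atom tally by fragment:
  benzene ring core → C:6 H:6
  (− 3 ring H displaced by substituents)
  + CH(CH3)2 → C:3 H:7
  + CHO → C:1 H:1 O:1
  + I → I:1
Element totals:
  C: 10
  H: 11
  I: 1
  O: 1
Molecular formula: C10H11IO.
DoU = (2C + 2 + N − H − X) / 2 = (2·10 + 2 + 0 − 11 − 1) / 2 = 5.

5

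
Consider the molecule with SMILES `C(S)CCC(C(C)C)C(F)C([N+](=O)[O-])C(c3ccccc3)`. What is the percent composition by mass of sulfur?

10.23%

Atom tally by fragment:
  HSCH2 → C:1 H:3 S:1
  CH2 → C:1 H:2
  CH2 → C:1 H:2
  CH(CH(CH3)2) → C:4 H:8
  CH(F) → C:1 H:1 F:1
  CH(NO2) → C:1 H:1 N:1 O:2
  CH2C6H5 → C:7 H:7
Element totals:
  C: 16
  H: 24
  F: 1
  N: 1
  O: 2
  S: 1
Molecular formula: C16H24FNO2S.
Molar mass = 313.431 g/mol.
Mass from S: 1 × 32.06 = 32.060 g/mol.
%S = 32.060 / 313.431 × 100 = 10.23%.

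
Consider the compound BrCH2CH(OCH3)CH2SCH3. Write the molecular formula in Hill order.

C5H11BrOS

Atom tally by fragment:
  BrCH2 → C:1 H:2 Br:1
  CH(OCH3) → C:2 H:4 O:1
  CH2SCH3 → C:2 H:5 S:1
Element totals:
  C: 5
  H: 11
  Br: 1
  O: 1
  S: 1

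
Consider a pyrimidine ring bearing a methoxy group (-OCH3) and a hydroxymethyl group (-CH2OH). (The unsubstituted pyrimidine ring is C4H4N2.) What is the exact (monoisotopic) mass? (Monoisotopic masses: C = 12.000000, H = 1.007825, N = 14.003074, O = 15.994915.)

140.0586

Atom tally by fragment:
  pyrimidine ring core → C:4 H:4 N:2
  (− 2 ring H displaced by substituents)
  + OCH3 → C:1 H:3 O:1
  + CH2OH → C:1 H:3 O:1
Element totals:
  C: 6
  H: 8
  N: 2
  O: 2
Molecular formula: C6H8N2O2.
  M = 6(12.0) + 8(1.007825) + 2(14.003074) + 2(15.994915)
    = 72.000000 + 8.062600 + 28.006148 + 31.989830 = 140.058578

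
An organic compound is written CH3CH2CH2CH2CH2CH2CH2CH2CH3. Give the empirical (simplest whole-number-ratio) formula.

C9H20

Element totals:
  C: 9
  H: 20
Molecular formula: C9H20.
gcd of subscripts (9, 20) = 1, so the empirical formula equals the molecular formula.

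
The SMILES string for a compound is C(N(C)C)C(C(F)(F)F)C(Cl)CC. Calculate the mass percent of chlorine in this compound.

Atom tally by fragment:
  (CH3)2NCH2 → C:3 H:8 N:1
  CH(CF3) → C:2 H:1 F:3
  CH(Cl) → C:1 H:1 Cl:1
  CH2 → C:1 H:2
  CH3 → C:1 H:3
Element totals:
  C: 8
  H: 15
  Cl: 1
  F: 3
  N: 1
Molecular formula: C8H15ClF3N.
Molar mass = 217.659 g/mol.
Mass from Cl: 1 × 35.45 = 35.450 g/mol.
%Cl = 35.450 / 217.659 × 100 = 16.29%.

16.29%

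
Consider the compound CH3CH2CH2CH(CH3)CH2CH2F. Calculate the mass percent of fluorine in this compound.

Atom tally by fragment:
  CH3 → C:1 H:3
  CH2 → C:1 H:2
  CH2 → C:1 H:2
  CH(CH3) → C:2 H:4
  CH2 → C:1 H:2
  CH2F → C:1 H:2 F:1
Element totals:
  C: 7
  H: 15
  F: 1
Molecular formula: C7H15F.
Molar mass = 118.195 g/mol.
Mass from F: 1 × 18.998 = 18.998 g/mol.
%F = 18.998 / 118.195 × 100 = 16.07%.

16.07%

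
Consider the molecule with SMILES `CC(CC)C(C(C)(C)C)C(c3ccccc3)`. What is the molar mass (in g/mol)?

218.38 g/mol

Atom tally by fragment:
  CH3 → C:1 H:3
  CH(C2H5) → C:3 H:6
  CH(C(CH3)3) → C:5 H:10
  CH2C6H5 → C:7 H:7
Element totals:
  C: 16
  H: 26
Molecular formula: C16H26.
  M = 16(12.011) + 26(1.008)
    = 192.176 + 26.208 = 218.384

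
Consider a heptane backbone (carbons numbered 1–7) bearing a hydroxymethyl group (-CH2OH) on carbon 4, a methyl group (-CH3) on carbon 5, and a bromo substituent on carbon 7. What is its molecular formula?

C9H19BrO

Atom tally by fragment:
  CH3 → C:1 H:3
  CH2 → C:1 H:2
  CH2 → C:1 H:2
  CH(CH2OH) → C:2 H:4 O:1
  CH(CH3) → C:2 H:4
  CH2 → C:1 H:2
  CH2Br → C:1 H:2 Br:1
Element totals:
  C: 9
  H: 19
  Br: 1
  O: 1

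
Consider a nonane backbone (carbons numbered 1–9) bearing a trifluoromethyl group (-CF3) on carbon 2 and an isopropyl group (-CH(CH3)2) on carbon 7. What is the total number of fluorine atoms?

3

Atom tally by fragment:
  CH3 → C:1 H:3
  CH(CF3) → C:2 H:1 F:3
  CH2 → C:1 H:2
  CH2 → C:1 H:2
  CH2 → C:1 H:2
  CH2 → C:1 H:2
  CH(CH(CH3)2) → C:4 H:8
  CH2 → C:1 H:2
  CH3 → C:1 H:3
Element totals:
  C: 13
  H: 25
  F: 3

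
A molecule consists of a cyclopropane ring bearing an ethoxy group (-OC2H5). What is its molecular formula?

Atom tally by fragment:
  cyclopropane ring core → C:3 H:6
  (− 1 ring H displaced by substituents)
  + OC2H5 → C:2 H:5 O:1
Element totals:
  C: 5
  H: 10
  O: 1

C5H10O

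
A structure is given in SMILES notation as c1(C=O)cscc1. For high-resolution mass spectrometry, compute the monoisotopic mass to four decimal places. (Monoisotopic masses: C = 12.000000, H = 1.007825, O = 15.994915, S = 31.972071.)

111.9983

Atom tally by fragment:
  thiophene ring core → C:4 H:4 S:1
  (− 1 ring H displaced by substituents)
  + CHO → C:1 H:1 O:1
Element totals:
  C: 5
  H: 4
  O: 1
  S: 1
Molecular formula: C5H4OS.
  M = 5(12.0) + 4(1.007825) + 15.994915 + 31.972071
    = 60.000000 + 4.031300 + 15.994915 + 31.972071 = 111.998286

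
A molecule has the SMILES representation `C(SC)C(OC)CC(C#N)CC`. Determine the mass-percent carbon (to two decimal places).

57.71%

Atom tally by fragment:
  CH3SCH2 → C:2 H:5 S:1
  CH(OCH3) → C:2 H:4 O:1
  CH2 → C:1 H:2
  CH(CN) → C:2 H:1 N:1
  CH2 → C:1 H:2
  CH3 → C:1 H:3
Element totals:
  C: 9
  H: 17
  N: 1
  O: 1
  S: 1
Molecular formula: C9H17NOS.
Molar mass = 187.301 g/mol.
Mass from C: 9 × 12.011 = 108.099 g/mol.
%C = 108.099 / 187.301 × 100 = 57.71%.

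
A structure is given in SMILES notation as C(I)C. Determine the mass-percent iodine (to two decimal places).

Atom tally by fragment:
  ICH2 → C:1 H:2 I:1
  CH3 → C:1 H:3
Element totals:
  C: 2
  H: 5
  I: 1
Molecular formula: C2H5I.
Molar mass = 155.966 g/mol.
Mass from I: 1 × 126.904 = 126.904 g/mol.
%I = 126.904 / 155.966 × 100 = 81.37%.

81.37%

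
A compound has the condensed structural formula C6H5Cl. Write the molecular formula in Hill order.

Atom tally by fragment:
  benzene ring core → C:6 H:6
  (− 1 ring H displaced by substituents)
  + Cl → Cl:1
Element totals:
  C: 6
  H: 5
  Cl: 1

C6H5Cl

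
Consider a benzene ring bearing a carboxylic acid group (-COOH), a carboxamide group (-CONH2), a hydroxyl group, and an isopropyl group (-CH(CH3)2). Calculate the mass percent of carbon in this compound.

Atom tally by fragment:
  benzene ring core → C:6 H:6
  (− 4 ring H displaced by substituents)
  + COOH → C:1 H:1 O:2
  + CONH2 → C:1 H:2 O:1 N:1
  + OH → O:1 H:1
  + CH(CH3)2 → C:3 H:7
Element totals:
  C: 11
  H: 13
  N: 1
  O: 4
Molecular formula: C11H13NO4.
Molar mass = 223.228 g/mol.
Mass from C: 11 × 12.011 = 132.121 g/mol.
%C = 132.121 / 223.228 × 100 = 59.19%.

59.19%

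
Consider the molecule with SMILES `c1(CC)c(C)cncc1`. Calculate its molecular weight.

121.18 g/mol

Atom tally by fragment:
  pyridine ring core → C:5 H:5 N:1
  (− 2 ring H displaced by substituents)
  + C2H5 → C:2 H:5
  + CH3 → C:1 H:3
Element totals:
  C: 8
  H: 11
  N: 1
Molecular formula: C8H11N.
  M = 8(12.011) + 11(1.008) + 14.007
    = 96.088 + 11.088 + 14.007 = 121.183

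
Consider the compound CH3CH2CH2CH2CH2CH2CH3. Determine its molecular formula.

Element totals:
  C: 7
  H: 16

C7H16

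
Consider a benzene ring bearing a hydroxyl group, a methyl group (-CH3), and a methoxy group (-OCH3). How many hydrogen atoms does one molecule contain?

10

Atom tally by fragment:
  benzene ring core → C:6 H:6
  (− 3 ring H displaced by substituents)
  + OH → O:1 H:1
  + CH3 → C:1 H:3
  + OCH3 → C:1 H:3 O:1
Element totals:
  C: 8
  H: 10
  O: 2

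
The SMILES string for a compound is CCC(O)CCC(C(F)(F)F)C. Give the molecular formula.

Atom tally by fragment:
  CH3 → C:1 H:3
  CH2 → C:1 H:2
  CH(OH) → C:1 H:2 O:1
  CH2 → C:1 H:2
  CH2 → C:1 H:2
  CH(CF3) → C:2 H:1 F:3
  CH3 → C:1 H:3
Element totals:
  C: 8
  H: 15
  F: 3
  O: 1

C8H15F3O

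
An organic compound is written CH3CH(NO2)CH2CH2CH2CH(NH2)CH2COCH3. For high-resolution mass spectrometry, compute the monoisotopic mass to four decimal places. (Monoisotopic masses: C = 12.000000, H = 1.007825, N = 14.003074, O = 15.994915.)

Element totals:
  C: 9
  H: 18
  N: 2
  O: 3
Molecular formula: C9H18N2O3.
  M = 9(12.0) + 18(1.007825) + 2(14.003074) + 3(15.994915)
    = 108.000000 + 18.140850 + 28.006148 + 47.984745 = 202.131743

202.1317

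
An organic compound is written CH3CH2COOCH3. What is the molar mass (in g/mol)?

Atom tally by fragment:
  CH3 → C:1 H:3
  CH2COOCH3 → C:3 H:5 O:2
Element totals:
  C: 4
  H: 8
  O: 2
Molecular formula: C4H8O2.
  M = 4(12.011) + 8(1.008) + 2(15.999)
    = 48.044 + 8.064 + 31.998 = 88.106

88.11 g/mol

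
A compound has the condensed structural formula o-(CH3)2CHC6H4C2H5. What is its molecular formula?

Element totals:
  C: 11
  H: 16

C11H16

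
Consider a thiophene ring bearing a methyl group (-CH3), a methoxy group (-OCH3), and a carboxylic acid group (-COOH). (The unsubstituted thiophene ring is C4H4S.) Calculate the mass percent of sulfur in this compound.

Atom tally by fragment:
  thiophene ring core → C:4 H:4 S:1
  (− 3 ring H displaced by substituents)
  + CH3 → C:1 H:3
  + OCH3 → C:1 H:3 O:1
  + COOH → C:1 H:1 O:2
Element totals:
  C: 7
  H: 8
  O: 3
  S: 1
Molecular formula: C7H8O3S.
Molar mass = 172.198 g/mol.
Mass from S: 1 × 32.06 = 32.060 g/mol.
%S = 32.060 / 172.198 × 100 = 18.62%.

18.62%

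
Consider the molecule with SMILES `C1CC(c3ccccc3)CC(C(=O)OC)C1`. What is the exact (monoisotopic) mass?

Atom tally by fragment:
  cyclohexane ring core → C:6 H:12
  (− 2 ring H displaced by substituents)
  + C6H5 → C:6 H:5
  + COOCH3 → C:2 H:3 O:2
Element totals:
  C: 14
  H: 18
  O: 2
Molecular formula: C14H18O2.
  M = 14(12.0) + 18(1.007825) + 2(15.994915)
    = 168.000000 + 18.140850 + 31.989830 = 218.130680

218.1307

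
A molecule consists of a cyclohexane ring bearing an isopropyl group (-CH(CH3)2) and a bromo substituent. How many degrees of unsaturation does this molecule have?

Atom tally by fragment:
  cyclohexane ring core → C:6 H:12
  (− 2 ring H displaced by substituents)
  + CH(CH3)2 → C:3 H:7
  + Br → Br:1
Element totals:
  C: 9
  H: 17
  Br: 1
Molecular formula: C9H17Br.
DoU = (2C + 2 + N − H − X) / 2 = (2·9 + 2 + 0 − 17 − 1) / 2 = 1.

1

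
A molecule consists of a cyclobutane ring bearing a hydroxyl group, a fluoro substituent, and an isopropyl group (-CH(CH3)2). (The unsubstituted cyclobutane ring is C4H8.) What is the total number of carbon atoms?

7

Atom tally by fragment:
  cyclobutane ring core → C:4 H:8
  (− 3 ring H displaced by substituents)
  + OH → O:1 H:1
  + F → F:1
  + CH(CH3)2 → C:3 H:7
Element totals:
  C: 7
  H: 13
  F: 1
  O: 1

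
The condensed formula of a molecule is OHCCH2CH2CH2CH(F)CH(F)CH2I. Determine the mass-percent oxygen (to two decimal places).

Atom tally by fragment:
  OHCCH2 → C:2 H:3 O:1
  CH2 → C:1 H:2
  CH2 → C:1 H:2
  CH(F) → C:1 H:1 F:1
  CH(F) → C:1 H:1 F:1
  CH2I → C:1 H:2 I:1
Element totals:
  C: 7
  H: 11
  F: 2
  I: 1
  O: 1
Molecular formula: C7H11F2IO.
Molar mass = 276.064 g/mol.
Mass from O: 1 × 15.999 = 15.999 g/mol.
%O = 15.999 / 276.064 × 100 = 5.80%.

5.80%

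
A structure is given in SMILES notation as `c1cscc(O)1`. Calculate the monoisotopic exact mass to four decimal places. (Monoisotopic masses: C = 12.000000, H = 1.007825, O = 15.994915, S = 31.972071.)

Atom tally by fragment:
  thiophene ring core → C:4 H:4 S:1
  (− 1 ring H displaced by substituents)
  + OH → O:1 H:1
Element totals:
  C: 4
  H: 4
  O: 1
  S: 1
Molecular formula: C4H4OS.
  M = 4(12.0) + 4(1.007825) + 15.994915 + 31.972071
    = 48.000000 + 4.031300 + 15.994915 + 31.972071 = 99.998286

99.9983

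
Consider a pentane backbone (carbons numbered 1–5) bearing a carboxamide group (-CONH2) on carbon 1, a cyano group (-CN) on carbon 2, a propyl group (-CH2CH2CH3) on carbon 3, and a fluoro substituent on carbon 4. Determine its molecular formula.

C10H17FN2O

Atom tally by fragment:
  H2NOCCH2 → C:2 H:4 O:1 N:1
  CH(CN) → C:2 H:1 N:1
  CH(CH2CH2CH3) → C:4 H:8
  CH(F) → C:1 H:1 F:1
  CH3 → C:1 H:3
Element totals:
  C: 10
  H: 17
  F: 1
  N: 2
  O: 1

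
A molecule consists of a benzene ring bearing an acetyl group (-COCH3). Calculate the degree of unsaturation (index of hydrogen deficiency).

5

Atom tally by fragment:
  benzene ring core → C:6 H:6
  (− 1 ring H displaced by substituents)
  + COCH3 → C:2 H:3 O:1
Element totals:
  C: 8
  H: 8
  O: 1
Molecular formula: C8H8O.
DoU = (2C + 2 + N − H − X) / 2 = (2·8 + 2 + 0 − 8 − 0) / 2 = 5.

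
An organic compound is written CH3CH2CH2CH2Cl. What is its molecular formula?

Atom tally by fragment:
  CH3 → C:1 H:3
  CH2 → C:1 H:2
  CH2 → C:1 H:2
  CH2Cl → C:1 H:2 Cl:1
Element totals:
  C: 4
  H: 9
  Cl: 1

C4H9Cl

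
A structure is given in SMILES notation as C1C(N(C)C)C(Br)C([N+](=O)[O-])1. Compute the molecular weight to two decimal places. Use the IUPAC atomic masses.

223.07 g/mol

Atom tally by fragment:
  cyclobutane ring core → C:4 H:8
  (− 3 ring H displaced by substituents)
  + N(CH3)2 → N:1 C:2 H:6
  + Br → Br:1
  + NO2 → N:1 O:2
Element totals:
  C: 6
  H: 11
  Br: 1
  N: 2
  O: 2
Molecular formula: C6H11BrN2O2.
  M = 6(12.011) + 11(1.008) + 79.904 + 2(14.007) + 2(15.999)
    = 72.066 + 11.088 + 79.904 + 28.014 + 31.998 = 223.070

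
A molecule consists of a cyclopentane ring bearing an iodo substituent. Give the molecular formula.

Atom tally by fragment:
  cyclopentane ring core → C:5 H:10
  (− 1 ring H displaced by substituents)
  + I → I:1
Element totals:
  C: 5
  H: 9
  I: 1

C5H9I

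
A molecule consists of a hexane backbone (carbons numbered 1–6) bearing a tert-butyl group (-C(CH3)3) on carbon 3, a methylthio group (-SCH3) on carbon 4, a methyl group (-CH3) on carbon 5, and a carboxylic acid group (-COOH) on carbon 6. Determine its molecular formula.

Atom tally by fragment:
  CH3 → C:1 H:3
  CH2 → C:1 H:2
  CH(C(CH3)3) → C:5 H:10
  CH(SCH3) → C:2 H:4 S:1
  CH(CH3) → C:2 H:4
  CH2COOH → C:2 H:3 O:2
Element totals:
  C: 13
  H: 26
  O: 2
  S: 1

C13H26O2S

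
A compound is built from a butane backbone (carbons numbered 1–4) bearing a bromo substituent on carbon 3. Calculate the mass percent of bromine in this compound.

58.32%

Atom tally by fragment:
  CH3 → C:1 H:3
  CH2 → C:1 H:2
  CH(Br) → C:1 H:1 Br:1
  CH3 → C:1 H:3
Element totals:
  C: 4
  H: 9
  Br: 1
Molecular formula: C4H9Br.
Molar mass = 137.020 g/mol.
Mass from Br: 1 × 79.904 = 79.904 g/mol.
%Br = 79.904 / 137.020 × 100 = 58.32%.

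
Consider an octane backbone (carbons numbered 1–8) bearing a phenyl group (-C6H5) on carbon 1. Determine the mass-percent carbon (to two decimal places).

Atom tally by fragment:
  C6H5CH2 → C:7 H:7
  CH2 → C:1 H:2
  CH2 → C:1 H:2
  CH2 → C:1 H:2
  CH2 → C:1 H:2
  CH2 → C:1 H:2
  CH2 → C:1 H:2
  CH3 → C:1 H:3
Element totals:
  C: 14
  H: 22
Molecular formula: C14H22.
Molar mass = 190.330 g/mol.
Mass from C: 14 × 12.011 = 168.154 g/mol.
%C = 168.154 / 190.330 × 100 = 88.35%.

88.35%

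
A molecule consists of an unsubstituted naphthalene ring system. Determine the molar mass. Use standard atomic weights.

Atom tally by fragment:
  naphthalene ring system core → C:10 H:8
Element totals:
  C: 10
  H: 8
Molecular formula: C10H8.
  M = 10(12.011) + 8(1.008)
    = 120.110 + 8.064 = 128.174

128.17 g/mol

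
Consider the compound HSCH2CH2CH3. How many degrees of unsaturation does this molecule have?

Atom tally by fragment:
  HSCH2 → C:1 H:3 S:1
  CH2 → C:1 H:2
  CH3 → C:1 H:3
Element totals:
  C: 3
  H: 8
  S: 1
Molecular formula: C3H8S.
DoU = (2C + 2 + N − H − X) / 2 = (2·3 + 2 + 0 − 8 − 0) / 2 = 0.

0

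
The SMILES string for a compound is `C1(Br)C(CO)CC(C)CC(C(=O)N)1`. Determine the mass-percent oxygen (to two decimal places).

12.79%

Atom tally by fragment:
  cyclohexane ring core → C:6 H:12
  (− 4 ring H displaced by substituents)
  + Br → Br:1
  + CH2OH → C:1 H:3 O:1
  + CH3 → C:1 H:3
  + CONH2 → C:1 H:2 O:1 N:1
Element totals:
  C: 9
  H: 16
  Br: 1
  N: 1
  O: 2
Molecular formula: C9H16BrNO2.
Molar mass = 250.136 g/mol.
Mass from O: 2 × 15.999 = 31.998 g/mol.
%O = 31.998 / 250.136 × 100 = 12.79%.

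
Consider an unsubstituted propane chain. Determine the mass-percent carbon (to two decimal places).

Atom tally by fragment:
  CH3 → C:1 H:3
  CH2 → C:1 H:2
  CH3 → C:1 H:3
Element totals:
  C: 3
  H: 8
Molecular formula: C3H8.
Molar mass = 44.097 g/mol.
Mass from C: 3 × 12.011 = 36.033 g/mol.
%C = 36.033 / 44.097 × 100 = 81.71%.

81.71%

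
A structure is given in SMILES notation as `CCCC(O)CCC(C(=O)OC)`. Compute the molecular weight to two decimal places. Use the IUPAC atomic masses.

174.24 g/mol

Atom tally by fragment:
  CH3 → C:1 H:3
  CH2 → C:1 H:2
  CH2 → C:1 H:2
  CH(OH) → C:1 H:2 O:1
  CH2 → C:1 H:2
  CH2 → C:1 H:2
  CH2COOCH3 → C:3 H:5 O:2
Element totals:
  C: 9
  H: 18
  O: 3
Molecular formula: C9H18O3.
  M = 9(12.011) + 18(1.008) + 3(15.999)
    = 108.099 + 18.144 + 47.997 = 174.240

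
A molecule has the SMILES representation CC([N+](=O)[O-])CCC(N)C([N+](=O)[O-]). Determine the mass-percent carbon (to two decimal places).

37.69%

Atom tally by fragment:
  CH3 → C:1 H:3
  CH(NO2) → C:1 H:1 N:1 O:2
  CH2 → C:1 H:2
  CH2 → C:1 H:2
  CH(NH2) → C:1 H:3 N:1
  CH2NO2 → C:1 H:2 N:1 O:2
Element totals:
  C: 6
  H: 13
  N: 3
  O: 4
Molecular formula: C6H13N3O4.
Molar mass = 191.187 g/mol.
Mass from C: 6 × 12.011 = 72.066 g/mol.
%C = 72.066 / 191.187 × 100 = 37.69%.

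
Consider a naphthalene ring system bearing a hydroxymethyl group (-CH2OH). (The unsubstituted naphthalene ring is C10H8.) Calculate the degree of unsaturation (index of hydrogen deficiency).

7

Atom tally by fragment:
  naphthalene ring system core → C:10 H:8
  (− 1 ring H displaced by substituents)
  + CH2OH → C:1 H:3 O:1
Element totals:
  C: 11
  H: 10
  O: 1
Molecular formula: C11H10O.
DoU = (2C + 2 + N − H − X) / 2 = (2·11 + 2 + 0 − 10 − 0) / 2 = 7.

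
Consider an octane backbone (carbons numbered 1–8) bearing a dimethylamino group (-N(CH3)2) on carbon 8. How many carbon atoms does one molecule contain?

Atom tally by fragment:
  CH3 → C:1 H:3
  CH2 → C:1 H:2
  CH2 → C:1 H:2
  CH2 → C:1 H:2
  CH2 → C:1 H:2
  CH2 → C:1 H:2
  CH2 → C:1 H:2
  CH2N(CH3)2 → C:3 H:8 N:1
Element totals:
  C: 10
  H: 23
  N: 1

10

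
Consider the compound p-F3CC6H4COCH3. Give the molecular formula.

Element totals:
  C: 9
  H: 7
  F: 3
  O: 1

C9H7F3O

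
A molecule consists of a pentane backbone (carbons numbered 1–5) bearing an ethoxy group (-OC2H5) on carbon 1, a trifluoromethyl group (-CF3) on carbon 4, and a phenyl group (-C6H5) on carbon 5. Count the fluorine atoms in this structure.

Atom tally by fragment:
  C2H5OCH2 → C:3 H:7 O:1
  CH2 → C:1 H:2
  CH2 → C:1 H:2
  CH(CF3) → C:2 H:1 F:3
  CH2C6H5 → C:7 H:7
Element totals:
  C: 14
  H: 19
  F: 3
  O: 1

3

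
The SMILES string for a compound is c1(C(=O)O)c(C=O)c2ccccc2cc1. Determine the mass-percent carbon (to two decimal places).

Atom tally by fragment:
  naphthalene ring system core → C:10 H:8
  (− 2 ring H displaced by substituents)
  + COOH → C:1 H:1 O:2
  + CHO → C:1 H:1 O:1
Element totals:
  C: 12
  H: 8
  O: 3
Molecular formula: C12H8O3.
Molar mass = 200.193 g/mol.
Mass from C: 12 × 12.011 = 144.132 g/mol.
%C = 144.132 / 200.193 × 100 = 72.00%.

72.00%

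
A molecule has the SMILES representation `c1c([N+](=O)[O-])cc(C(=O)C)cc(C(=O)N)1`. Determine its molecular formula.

Atom tally by fragment:
  benzene ring core → C:6 H:6
  (− 3 ring H displaced by substituents)
  + NO2 → N:1 O:2
  + COCH3 → C:2 H:3 O:1
  + CONH2 → C:1 H:2 O:1 N:1
Element totals:
  C: 9
  H: 8
  N: 2
  O: 4

C9H8N2O4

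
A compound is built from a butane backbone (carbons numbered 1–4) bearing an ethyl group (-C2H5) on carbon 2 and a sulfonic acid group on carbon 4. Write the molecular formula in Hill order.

Atom tally by fragment:
  CH3 → C:1 H:3
  CH(C2H5) → C:3 H:6
  CH2 → C:1 H:2
  CH2SO3H → C:1 H:3 S:1 O:3
Element totals:
  C: 6
  H: 14
  O: 3
  S: 1

C6H14O3S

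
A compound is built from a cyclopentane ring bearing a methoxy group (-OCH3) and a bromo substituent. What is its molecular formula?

C6H11BrO

Atom tally by fragment:
  cyclopentane ring core → C:5 H:10
  (− 2 ring H displaced by substituents)
  + OCH3 → C:1 H:3 O:1
  + Br → Br:1
Element totals:
  C: 6
  H: 11
  Br: 1
  O: 1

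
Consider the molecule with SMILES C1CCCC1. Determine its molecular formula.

C5H10

Atom tally by fragment:
  cyclopentane ring core → C:5 H:10
Element totals:
  C: 5
  H: 10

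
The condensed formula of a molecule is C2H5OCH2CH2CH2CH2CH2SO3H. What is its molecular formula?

C7H16O4S

Element totals:
  C: 7
  H: 16
  O: 4
  S: 1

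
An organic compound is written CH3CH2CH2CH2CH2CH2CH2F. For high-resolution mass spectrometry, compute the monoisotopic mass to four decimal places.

118.1158

Atom tally by fragment:
  CH3 → C:1 H:3
  CH2 → C:1 H:2
  CH2 → C:1 H:2
  CH2 → C:1 H:2
  CH2 → C:1 H:2
  CH2 → C:1 H:2
  CH2F → C:1 H:2 F:1
Element totals:
  C: 7
  H: 15
  F: 1
Molecular formula: C7H15F.
  M = 7(12.0) + 15(1.007825) + 18.998403
    = 84.000000 + 15.117375 + 18.998403 = 118.115778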